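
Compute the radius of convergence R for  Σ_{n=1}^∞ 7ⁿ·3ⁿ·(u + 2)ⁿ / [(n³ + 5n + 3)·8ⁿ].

By the ratio test, |a_{n+1}/a_n| = [(n³ + 5n + 3)/((n+1)³ + 5(n+1) + 3)] · 7·3/8 → 21/8.
Convergence for |u + 2| · 21/8 < 1, i.e. |u + 2| < 8/21. So R = 8/21.

R = 8/21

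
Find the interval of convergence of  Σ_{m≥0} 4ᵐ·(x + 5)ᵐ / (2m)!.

Ratio test: |a_{m+1}/a_m| = 4 · 1/[(2m+1)·(2m+2)] → 0 as m → ∞.
The limit is 0, so the series converges for all x; R = ∞.

(−∞, ∞)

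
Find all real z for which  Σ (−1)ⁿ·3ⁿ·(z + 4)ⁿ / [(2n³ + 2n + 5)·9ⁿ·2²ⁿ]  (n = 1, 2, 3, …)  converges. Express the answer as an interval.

By the ratio test, |a_{n+1}/a_n| = [(2n³ + 2n + 5)/(2(n+1)³ + 2(n+1) + 5)] · 3/(9·4) → 1/12.
The series converges when 1/12 · |z + 4| < 1, giving R = 12.
At z = 8: the series is dominated by a constant times Σ 1/n³, which converges (p = 3 > 1).
Check z = -16: absolute convergence follows by limit comparison with Σ 1/n³.

[-16, 8]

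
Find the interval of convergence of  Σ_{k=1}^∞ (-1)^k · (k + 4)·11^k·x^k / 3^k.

(-3/11, 3/11)

Ratio test: |a_{k+1}/a_k| = [((k+1) + 4)/(k + 4)] · 11/3 → 11/3 as k → ∞.
The series converges when 11/3 · |x| < 1, giving R = 3/11.
Endpoint x = 3/11: the k-th term does not approach 0; divergence by the term test.
Endpoint x = -3/11: the terms have absolute value of order k, which does not tend to 0, so the series diverges by the divergence test.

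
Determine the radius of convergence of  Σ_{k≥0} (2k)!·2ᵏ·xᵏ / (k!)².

R = 1/8

The ratio of consecutive coefficients is (2k+1)·(2k+2)/(k+1)² · 2 → 8.
Hence the series converges for |x| < 1/(8) = 1/8, so the radius of convergence is 1/8.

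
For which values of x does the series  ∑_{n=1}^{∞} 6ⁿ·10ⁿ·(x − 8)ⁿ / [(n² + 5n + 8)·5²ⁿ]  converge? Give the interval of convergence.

[91/12, 101/12]

The ratio of consecutive coefficients is [(n² + 5n + 8)/((n+1)² + 5(n+1) + 8)] · 6·10/25 → 12/5.
Thus R = 1/(12/5) = 5/12.
When x = 101/12, absolute convergence follows by limit comparison with Σ 1/n².
Check x = 91/12: the terms are on the order of 1/n², so the series converges absolutely by comparison with the p-series (p = 2 > 1).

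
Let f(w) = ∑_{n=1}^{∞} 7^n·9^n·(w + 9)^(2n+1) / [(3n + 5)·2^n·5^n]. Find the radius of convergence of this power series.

R = √70/21

By the ratio test, |a_{n+1}/a_n| = [(3n + 5)/(3(n+1) + 5)] · 7·9/(2·5) → 63/10.
Writing y = (w + 9)², the series in y has radius 10/63, so |w + 9| < √(10/63) and R = √70/21.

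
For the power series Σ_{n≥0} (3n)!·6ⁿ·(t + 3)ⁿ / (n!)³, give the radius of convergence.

Ratio test: |a_{n+1}/a_n| = (3n+1)·(3n+2)·(3n+3)/(n+1)³ · 6 → 162 as n → ∞.
Thus R = 1/(162) = 1/162.

R = 1/162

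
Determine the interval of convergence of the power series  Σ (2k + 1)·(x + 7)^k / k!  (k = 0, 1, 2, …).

The ratio of consecutive coefficients is (2(k+1) + 1)/(2k + 1) · 1/(k+1) → 0.
The ratio tends to 0 regardless of x, hence R = ∞.

(−∞, ∞)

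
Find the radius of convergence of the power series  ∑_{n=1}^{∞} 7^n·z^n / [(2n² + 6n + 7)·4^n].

Apply the ratio test: |a_{n+1}| / |a_n| = [(2n² + 6n + 7)/(2(n+1)² + 6(n+1) + 7)] · 7/4, which tends to 7/4 as n → ∞.
Convergence for |z| · 7/4 < 1, i.e. |z| < 4/7. So R = 4/7.

R = 4/7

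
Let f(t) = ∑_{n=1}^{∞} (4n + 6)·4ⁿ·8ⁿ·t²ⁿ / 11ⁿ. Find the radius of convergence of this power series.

R = √22/8

By the ratio test, |a_{n+1}/a_n| = [(4(n+1) + 6)/(4n + 6)] · 4·8/11 → 32/11.
Writing y = t², the series in y has radius 11/32, so |t| < √(11/32) and R = √22/8.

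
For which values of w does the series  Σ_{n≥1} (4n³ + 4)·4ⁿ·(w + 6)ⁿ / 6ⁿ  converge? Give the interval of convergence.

By the ratio test, |a_{n+1}/a_n| = [(4(n+1)³ + 4)/(4n³ + 4)] · 4/6 → 2/3.
The series converges when 2/3 · |w + 6| < 1, giving R = 3/2.
Endpoint w = -9/2: the terms have absolute value of order n³, which does not tend to 0, so the series diverges by the divergence test.
Endpoint w = -15/2: the terms do not tend to 0, so the series diverges.

(-15/2, -9/2)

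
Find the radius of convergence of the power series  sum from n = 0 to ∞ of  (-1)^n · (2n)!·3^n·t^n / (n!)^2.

R = 1/12

Ratio test: |a_{n+1}/a_n| = (2n+1)·(2n+2)/(n+1)² · 3 → 12 as n → ∞.
Hence the series converges for |t| < 1/(12) = 1/12, so the radius of convergence is 1/12.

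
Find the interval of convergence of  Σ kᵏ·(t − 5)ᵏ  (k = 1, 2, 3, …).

{5}

By the Cauchy root test, |a_k|^(1/k) = k → ∞.
The root grows without bound, so R = 0 (convergence only at t = 5).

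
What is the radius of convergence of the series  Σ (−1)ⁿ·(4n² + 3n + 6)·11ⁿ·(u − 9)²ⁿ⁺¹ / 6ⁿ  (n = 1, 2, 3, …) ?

By the ratio test, |a_{n+1}/a_n| = [(4(n+1)² + 3(n+1) + 6)/(4n² + 3n + 6)] · 11/6 → 11/6.
Since the exponent of (u − 9) increases by 2 each term, convergence requires |u − 9|² < 6/11, hence R = √66/11.

R = √66/11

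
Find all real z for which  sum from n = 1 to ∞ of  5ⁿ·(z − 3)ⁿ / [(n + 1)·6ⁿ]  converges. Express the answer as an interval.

[9/5, 21/5)

The ratio of consecutive coefficients is [(n + 1)/((n+1) + 1)] · 5/6 → 5/6.
Hence the series converges for |z − 3| < 1/(5/6) = 6/5, so the radius of convergence is 6/5.
Check z = 21/5: the terms are asymptotic to a nonzero constant times 1/n, so the series diverges by limit comparison with Σ 1/n.
Endpoint z = 9/5: the terms alternate in sign and decrease monotonically to 0 in absolute value (size ~ c/n), so the alternating series test gives convergence.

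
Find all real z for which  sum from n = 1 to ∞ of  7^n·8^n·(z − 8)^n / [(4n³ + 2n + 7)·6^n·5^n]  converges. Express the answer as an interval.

[209/28, 239/28]

The ratio of consecutive coefficients is [(4n³ + 2n + 7)/(4(n+1)³ + 2(n+1) + 7)] · 7·8/(6·5) → 28/15.
Convergence for |z − 8| · 28/15 < 1, i.e. |z − 8| < 15/28. So R = 15/28.
Check z = 239/28: absolute convergence follows by limit comparison with Σ 1/n³.
When z = 209/28, the series is dominated by a constant times Σ 1/n³, which converges (p = 3 > 1).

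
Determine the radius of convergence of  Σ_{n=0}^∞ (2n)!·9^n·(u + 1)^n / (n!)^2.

R = 1/36

Ratio test: |a_{n+1}/a_n| = (2n+1)·(2n+2)/(n+1)² · 9 → 36 as n → ∞.
Thus R = 1/(36) = 1/36.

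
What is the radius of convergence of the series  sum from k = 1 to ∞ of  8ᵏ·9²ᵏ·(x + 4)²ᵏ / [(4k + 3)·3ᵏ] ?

By the ratio test, |a_{k+1}/a_k| = [(4k + 3)/(4(k+1) + 3)] · 8·81/3 → 216.
Writing y = (x + 4)², the series in y has radius 1/216, so |x + 4| < √(1/216) and R = √6/36.

R = √6/36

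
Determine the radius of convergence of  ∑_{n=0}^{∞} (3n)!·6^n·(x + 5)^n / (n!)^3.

Apply the ratio test: |a_{n+1}| / |a_n| = (3n+1)·(3n+2)·(3n+3)/(n+1)³ · 6, which tends to 162 as n → ∞.
Convergence for |x + 5| · 162 < 1, i.e. |x + 5| < 1/162. So R = 1/162.

R = 1/162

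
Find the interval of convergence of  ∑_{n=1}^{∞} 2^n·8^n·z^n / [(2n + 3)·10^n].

Apply the ratio test: |a_{n+1}| / |a_n| = [(2n + 3)/(2(n+1) + 3)] · 2·8/10, which tends to 8/5 as n → ∞.
Hence the series converges for |z| < 1/(8/5) = 5/8, so the radius of convergence is 5/8.
Endpoint z = 5/8: the terms are asymptotic to a nonzero constant times 1/n, so the series diverges by limit comparison with Σ 1/n.
When z = -5/8, convergence follows from the alternating series test (terms decrease monotonically to 0).

[-5/8, 5/8)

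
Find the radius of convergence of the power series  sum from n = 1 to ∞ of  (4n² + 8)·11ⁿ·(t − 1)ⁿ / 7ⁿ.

Ratio test: |a_{n+1}/a_n| = [(4(n+1)² + 8)/(4n² + 8)] · 11/7 → 11/7 as n → ∞.
Hence the series converges for |t − 1| < 1/(11/7) = 7/11, so the radius of convergence is 7/11.

R = 7/11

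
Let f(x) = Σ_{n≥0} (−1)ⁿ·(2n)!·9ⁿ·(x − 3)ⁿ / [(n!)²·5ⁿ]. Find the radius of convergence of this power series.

R = 5/36

The ratio of consecutive coefficients is (2n+1)·(2n+2)/(n+1)² · 9/5 → 36/5.
Hence the series converges for |x − 3| < 1/(36/5) = 5/36, so the radius of convergence is 5/36.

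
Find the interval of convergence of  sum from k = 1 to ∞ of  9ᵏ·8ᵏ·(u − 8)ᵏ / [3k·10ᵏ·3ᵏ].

[91/12, 101/12)

By the ratio test, |a_{k+1}/a_k| = [3k/3(k+1)] · 9·8/(10·3) → 12/5.
The series converges when 12/5 · |u − 8| < 1, giving R = 5/12.
When u = 101/12, comparison with the harmonic series Σ 1/k shows the series diverges.
Check u = 91/12: the terms alternate in sign and decrease monotonically to 0 in absolute value (size ~ c/k), so the alternating series test gives convergence.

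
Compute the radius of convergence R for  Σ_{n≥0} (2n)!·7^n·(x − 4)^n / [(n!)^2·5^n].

By the ratio test, |a_{n+1}/a_n| = (2n+1)·(2n+2)/(n+1)² · 7/5 → 28/5.
The series converges when 28/5 · |x − 4| < 1, giving R = 5/28.

R = 5/28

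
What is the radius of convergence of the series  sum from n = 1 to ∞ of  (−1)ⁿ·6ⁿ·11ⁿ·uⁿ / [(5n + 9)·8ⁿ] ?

The ratio of consecutive coefficients is [(5n + 9)/(5(n+1) + 9)] · 6·11/8 → 33/4.
The series converges when 33/4 · |u| < 1, giving R = 4/33.

R = 4/33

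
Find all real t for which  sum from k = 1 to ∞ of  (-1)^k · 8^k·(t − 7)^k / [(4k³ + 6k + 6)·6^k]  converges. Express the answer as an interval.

[25/4, 31/4]

Apply the ratio test: |a_{k+1}| / |a_k| = [(4k³ + 6k + 6)/(4(k+1)³ + 6(k+1) + 6)] · 8/6, which tends to 4/3 as k → ∞.
The series converges when 4/3 · |t − 7| < 1, giving R = 3/4.
At t = 31/4: the terms are on the order of 1/k³, so the series converges absolutely by comparison with the p-series (p = 3 > 1).
Endpoint t = 25/4: absolute convergence follows by limit comparison with Σ 1/k³.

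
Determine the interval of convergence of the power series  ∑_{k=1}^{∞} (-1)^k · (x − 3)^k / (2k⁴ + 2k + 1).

[2, 4]

Ratio test: |a_{k+1}/a_k| = (2k⁴ + 2k + 1)/(2(k+1)⁴ + 2(k+1) + 1) → 1 as k → ∞.
Convergence for |x − 3| < 1, so R = 1.
When x = 4, the series is dominated by a constant times Σ 1/k⁴, which converges (p = 4 > 1).
At x = 2: the series is dominated by a constant times Σ 1/k⁴, which converges (p = 4 > 1).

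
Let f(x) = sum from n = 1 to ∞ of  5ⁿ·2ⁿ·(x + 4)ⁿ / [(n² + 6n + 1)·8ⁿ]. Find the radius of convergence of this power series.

The ratio of consecutive coefficients is [(n² + 6n + 1)/((n+1)² + 6(n+1) + 1)] · 5·2/8 → 5/4.
Convergence for |x + 4| · 5/4 < 1, i.e. |x + 4| < 4/5. So R = 4/5.

R = 4/5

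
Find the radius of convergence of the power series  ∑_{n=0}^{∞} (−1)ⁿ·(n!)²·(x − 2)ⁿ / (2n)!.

Apply the ratio test: |a_{n+1}| / |a_n| = (n+1)²/[(2n+1)·(2n+2)], which tends to 1/4 as n → ∞.
Hence the series converges for |x − 2| < 1/(1/4) = 4, so the radius of convergence is 4.

R = 4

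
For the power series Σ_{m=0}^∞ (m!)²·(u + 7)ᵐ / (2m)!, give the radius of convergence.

By the ratio test, |a_{m+1}/a_m| = (m+1)²/[(2m+1)·(2m+2)] → 1/4.
Hence the series converges for |u + 7| < 1/(1/4) = 4, so the radius of convergence is 4.

R = 4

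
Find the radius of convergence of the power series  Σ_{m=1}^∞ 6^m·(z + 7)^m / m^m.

Applying the root test, |a_m|^(1/m) = 6/m → 0.
The limit is 0 for every z, so R = ∞.

R = ∞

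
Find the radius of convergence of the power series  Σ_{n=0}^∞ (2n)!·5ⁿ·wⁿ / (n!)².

R = 1/20

The ratio of consecutive coefficients is (2n+1)·(2n+2)/(n+1)² · 5 → 20.
The series converges when 20 · |w| < 1, giving R = 1/20.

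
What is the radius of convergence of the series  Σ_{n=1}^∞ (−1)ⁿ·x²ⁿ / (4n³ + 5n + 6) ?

The ratio of consecutive coefficients is (4n³ + 5n + 6)/(4(n+1)³ + 5(n+1) + 6) → 1.
Successive powers of x differ by 2, so the series converges when |x|² · 1 < 1, i.e. |x| < √(1) = 1. So R = 1.

R = 1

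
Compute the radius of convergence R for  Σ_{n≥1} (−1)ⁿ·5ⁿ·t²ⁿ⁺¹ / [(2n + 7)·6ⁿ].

R = √30/5

By the ratio test, |a_{n+1}/a_n| = [(2n + 7)/(2(n+1) + 7)] · 5/6 → 5/6.
Writing y = t², the series in y has radius 6/5, so |t| < √(6/5) and R = √30/5.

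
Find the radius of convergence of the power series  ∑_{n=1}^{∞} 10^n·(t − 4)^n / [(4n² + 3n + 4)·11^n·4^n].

R = 22/5

By the ratio test, |a_{n+1}/a_n| = [(4n² + 3n + 4)/(4(n+1)² + 3(n+1) + 4)] · 10/(11·4) → 5/22.
Hence the series converges for |t − 4| < 1/(5/22) = 22/5, so the radius of convergence is 22/5.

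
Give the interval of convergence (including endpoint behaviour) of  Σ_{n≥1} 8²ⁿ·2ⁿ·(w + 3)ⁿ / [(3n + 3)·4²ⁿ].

[-25/8, -23/8)

By the ratio test, |a_{n+1}/a_n| = [(3n + 3)/(3(n+1) + 3)] · 64·2/16 → 8.
Convergence for |w + 3| · 8 < 1, i.e. |w + 3| < 1/8. So R = 1/8.
When w = -23/8, comparison with the harmonic series Σ 1/n shows the series diverges.
At w = -25/8: an alternating series whose terms decrease to 0 in absolute value, so it converges by the Leibniz criterion.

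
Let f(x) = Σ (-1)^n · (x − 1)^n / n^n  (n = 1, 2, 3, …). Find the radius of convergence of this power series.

R = ∞

Root test: |a_n|^(1/n) = 1/n → 0.
Since the n-th root of |a_n| tends to 0, the series converges for all real x; R = ∞.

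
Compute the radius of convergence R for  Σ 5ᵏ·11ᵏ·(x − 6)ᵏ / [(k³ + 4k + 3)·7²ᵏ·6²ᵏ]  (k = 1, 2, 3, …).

Apply the ratio test: |a_{k+1}| / |a_k| = [(k³ + 4k + 3)/((k+1)³ + 4(k+1) + 3)] · 5·11/(49·36), which tends to 55/1764 as k → ∞.
The series converges when 55/1764 · |x − 6| < 1, giving R = 1764/55.

R = 1764/55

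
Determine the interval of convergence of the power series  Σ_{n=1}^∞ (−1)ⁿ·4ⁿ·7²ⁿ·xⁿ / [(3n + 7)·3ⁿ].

(-3/196, 3/196]

The ratio of consecutive coefficients is [(3n + 7)/(3(n+1) + 7)] · 4·49/3 → 196/3.
Convergence for |x| · 196/3 < 1, i.e. |x| < 3/196. So R = 3/196.
At x = 3/196: the terms alternate in sign and decrease monotonically to 0 in absolute value (size ~ c/n), so the alternating series test gives convergence.
Check x = -3/196: the terms behave like c/n; limit comparison with the harmonic series gives divergence.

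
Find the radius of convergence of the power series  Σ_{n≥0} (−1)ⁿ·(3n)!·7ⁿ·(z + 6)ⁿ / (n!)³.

The ratio of consecutive coefficients is (3n+1)·(3n+2)·(3n+3)/(n+1)³ · 7 → 189.
Convergence for |z + 6| · 189 < 1, i.e. |z + 6| < 1/189. So R = 1/189.

R = 1/189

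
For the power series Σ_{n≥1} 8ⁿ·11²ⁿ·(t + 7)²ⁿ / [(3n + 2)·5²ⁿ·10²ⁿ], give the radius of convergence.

By the ratio test, |a_{n+1}/a_n| = [(3n + 2)/(3(n+1) + 2)] · 8·121/(25·100) → 242/625.
Since the exponent of (t + 7) increases by 2 each term, convergence requires |t + 7|² < 625/242, hence R = 25√2/22.

R = 25√2/22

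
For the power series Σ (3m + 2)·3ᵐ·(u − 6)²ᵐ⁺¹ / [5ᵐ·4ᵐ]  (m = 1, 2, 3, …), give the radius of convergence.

Ratio test: |a_{m+1}/a_m| = [(3(m+1) + 2)/(3m + 2)] · 3/(5·4) → 3/20 as m → ∞.
Since the exponent of (u − 6) increases by 2 each term, convergence requires |u − 6|² < 20/3, hence R = 2√15/3.

R = 2√15/3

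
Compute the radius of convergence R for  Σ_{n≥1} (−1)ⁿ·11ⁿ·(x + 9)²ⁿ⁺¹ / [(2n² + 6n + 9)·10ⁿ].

R = √110/11

By the ratio test, |a_{n+1}/a_n| = [(2n² + 6n + 9)/(2(n+1)² + 6(n+1) + 9)] · 11/10 → 11/10.
Successive powers of (x + 9) differ by 2, so the series converges when |x + 9|² · 11/10 < 1, i.e. |x + 9| < √(10/11). So R = √110/11.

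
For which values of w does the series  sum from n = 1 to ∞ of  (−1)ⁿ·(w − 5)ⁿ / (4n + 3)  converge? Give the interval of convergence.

(4, 6]

By the ratio test, |a_{n+1}/a_n| = (4n + 3)/(4(n+1) + 3) → 1.
Convergence for |w − 5| < 1, so R = 1.
When w = 6, an alternating series whose terms decrease to 0 in absolute value, so it converges by the Leibniz criterion.
Endpoint w = 4: the terms are asymptotic to a nonzero constant times 1/n, so the series diverges by limit comparison with Σ 1/n.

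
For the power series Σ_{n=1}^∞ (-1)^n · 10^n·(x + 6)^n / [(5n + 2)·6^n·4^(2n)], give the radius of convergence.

R = 48/5

Apply the ratio test: |a_{n+1}| / |a_n| = [(5n + 2)/(5(n+1) + 2)] · 10/(6·16), which tends to 5/48 as n → ∞.
The series converges when 5/48 · |x + 6| < 1, giving R = 48/5.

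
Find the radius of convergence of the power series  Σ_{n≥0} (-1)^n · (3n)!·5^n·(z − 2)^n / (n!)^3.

R = 1/135

By the ratio test, |a_{n+1}/a_n| = (3n+1)·(3n+2)·(3n+3)/(n+1)³ · 5 → 135.
Hence the series converges for |z − 2| < 1/(135) = 1/135, so the radius of convergence is 1/135.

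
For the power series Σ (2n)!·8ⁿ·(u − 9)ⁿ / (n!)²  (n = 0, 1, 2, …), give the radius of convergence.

R = 1/32

Ratio test: |a_{n+1}/a_n| = (2n+1)·(2n+2)/(n+1)² · 8 → 32 as n → ∞.
Convergence for |u − 9| · 32 < 1, i.e. |u − 9| < 1/32. So R = 1/32.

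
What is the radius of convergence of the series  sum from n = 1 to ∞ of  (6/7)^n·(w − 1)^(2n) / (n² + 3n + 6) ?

Apply the ratio test: |a_{n+1}| / |a_n| = [(n² + 3n + 6)/((n+1)² + 3(n+1) + 6)] · 6/7, which tends to 6/7 as n → ∞.
Successive powers of (w − 1) differ by 2, so the series converges when |w − 1|² · 6/7 < 1, i.e. |w − 1| < √(7/6). So R = √42/6.

R = √42/6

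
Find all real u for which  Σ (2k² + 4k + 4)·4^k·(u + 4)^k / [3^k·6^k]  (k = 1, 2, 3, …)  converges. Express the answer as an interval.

By the ratio test, |a_{k+1}/a_k| = [(2(k+1)² + 4(k+1) + 4)/(2k² + 4k + 4)] · 4/(3·6) → 2/9.
Hence the series converges for |u + 4| < 1/(2/9) = 9/2, so the radius of convergence is 9/2.
When u = 1/2, the k-th term does not approach 0; divergence by the term test.
When u = -17/2, the k-th term does not approach 0; divergence by the term test.

(-17/2, 1/2)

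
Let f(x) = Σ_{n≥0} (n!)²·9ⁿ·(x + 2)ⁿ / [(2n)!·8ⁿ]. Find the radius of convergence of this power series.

R = 32/9

By the ratio test, |a_{n+1}/a_n| = (n+1)²/[(2n+1)·(2n+2)] · 9/8 → 9/32.
The series converges when 9/32 · |x + 2| < 1, giving R = 32/9.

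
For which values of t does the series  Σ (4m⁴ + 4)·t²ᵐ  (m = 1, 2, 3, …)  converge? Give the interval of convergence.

The ratio of consecutive coefficients is (4(m+1)⁴ + 4)/(4m⁴ + 4) → 1.
Writing y = t², the series in y has radius 1, so |t| < √(1) = 1 and R = 1.
Check t = 1: the terms have absolute value of order m⁴, which does not tend to 0, so the series diverges by the divergence test.
Check t = -1: the terms have absolute value of order m⁴, which does not tend to 0, so the series diverges by the divergence test.

(-1, 1)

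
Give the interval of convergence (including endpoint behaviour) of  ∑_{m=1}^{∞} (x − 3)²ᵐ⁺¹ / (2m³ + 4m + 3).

[2, 4]

By the ratio test, |a_{m+1}/a_m| = (2m³ + 4m + 3)/(2(m+1)³ + 4(m+1) + 3) → 1.
Writing y = (x − 3)², the series in y has radius 1, so |x − 3| < √(1) = 1 and R = 1.
When x = 4, the terms are on the order of 1/m³, so the series converges absolutely by comparison with the p-series (p = 3 > 1).
When x = 2, the series is dominated by a constant times Σ 1/m³, which converges (p = 3 > 1).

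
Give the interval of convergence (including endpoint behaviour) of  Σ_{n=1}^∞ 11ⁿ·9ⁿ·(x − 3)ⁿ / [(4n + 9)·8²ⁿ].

The ratio of consecutive coefficients is [(4n + 9)/(4(n+1) + 9)] · 11·9/64 → 99/64.
Hence the series converges for |x − 3| < 1/(99/64) = 64/99, so the radius of convergence is 64/99.
When x = 361/99, comparison with the harmonic series Σ 1/n shows the series diverges.
Endpoint x = 233/99: an alternating series whose terms decrease to 0 in absolute value, so it converges by the Leibniz criterion.

[233/99, 361/99)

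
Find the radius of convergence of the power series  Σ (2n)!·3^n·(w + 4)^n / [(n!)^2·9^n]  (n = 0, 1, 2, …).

R = 3/4

By the ratio test, |a_{n+1}/a_n| = (2n+1)·(2n+2)/(n+1)² · 3/9 → 4/3.
Thus R = 1/(4/3) = 3/4.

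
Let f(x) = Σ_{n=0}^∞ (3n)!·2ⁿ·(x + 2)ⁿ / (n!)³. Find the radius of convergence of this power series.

R = 1/54

Apply the ratio test: |a_{n+1}| / |a_n| = (3n+1)·(3n+2)·(3n+3)/(n+1)³ · 2, which tends to 54 as n → ∞.
Hence the series converges for |x + 2| < 1/(54) = 1/54, so the radius of convergence is 1/54.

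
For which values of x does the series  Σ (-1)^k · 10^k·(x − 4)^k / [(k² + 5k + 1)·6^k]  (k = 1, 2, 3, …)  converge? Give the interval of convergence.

The ratio of consecutive coefficients is [(k² + 5k + 1)/((k+1)² + 5(k+1) + 1)] · 10/6 → 5/3.
Hence the series converges for |x − 4| < 1/(5/3) = 3/5, so the radius of convergence is 3/5.
Endpoint x = 23/5: the series is dominated by a constant times Σ 1/k², which converges (p = 2 > 1).
Endpoint x = 17/5: the series is dominated by a constant times Σ 1/k², which converges (p = 2 > 1).

[17/5, 23/5]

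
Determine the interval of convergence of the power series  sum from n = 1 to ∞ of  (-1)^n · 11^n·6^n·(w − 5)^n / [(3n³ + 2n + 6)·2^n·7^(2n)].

By the ratio test, |a_{n+1}/a_n| = [(3n³ + 2n + 6)/(3(n+1)³ + 2(n+1) + 6)] · 11·6/(2·49) → 33/49.
The series converges when 33/49 · |w − 5| < 1, giving R = 49/33.
Endpoint w = 214/33: the series is dominated by a constant times Σ 1/n³, which converges (p = 3 > 1).
When w = 116/33, the terms are on the order of 1/n³, so the series converges absolutely by comparison with the p-series (p = 3 > 1).

[116/33, 214/33]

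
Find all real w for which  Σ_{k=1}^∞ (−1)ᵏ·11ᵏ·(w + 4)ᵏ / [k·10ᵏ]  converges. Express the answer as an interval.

Ratio test: |a_{k+1}/a_k| = [k/(k+1)] · 11/10 → 11/10 as k → ∞.
Thus R = 1/(11/10) = 10/11.
Check w = -34/11: convergence follows from the alternating series test (terms decrease monotonically to 0).
When w = -54/11, comparison with the harmonic series Σ 1/k shows the series diverges.

(-54/11, -34/11]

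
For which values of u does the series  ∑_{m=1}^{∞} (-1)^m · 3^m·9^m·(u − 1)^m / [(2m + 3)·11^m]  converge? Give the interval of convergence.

(16/27, 38/27]

Ratio test: |a_{m+1}/a_m| = [(2m + 3)/(2(m+1) + 3)] · 3·9/11 → 27/11 as m → ∞.
Convergence for |u − 1| · 27/11 < 1, i.e. |u − 1| < 11/27. So R = 11/27.
Endpoint u = 38/27: an alternating series whose terms decrease to 0 in absolute value, so it converges by the Leibniz criterion.
Endpoint u = 16/27: comparison with the harmonic series Σ 1/m shows the series diverges.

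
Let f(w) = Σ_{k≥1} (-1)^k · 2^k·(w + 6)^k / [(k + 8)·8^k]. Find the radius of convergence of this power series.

The ratio of consecutive coefficients is [(k + 8)/((k+1) + 8)] · 2/8 → 1/4.
The series converges when 1/4 · |w + 6| < 1, giving R = 4.

R = 4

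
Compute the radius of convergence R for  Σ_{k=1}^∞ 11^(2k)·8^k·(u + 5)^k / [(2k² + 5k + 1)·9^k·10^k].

R = 45/484

Ratio test: |a_{k+1}/a_k| = [(2k² + 5k + 1)/(2(k+1)² + 5(k+1) + 1)] · 121·8/(9·10) → 484/45 as k → ∞.
Thus R = 1/(484/45) = 45/484.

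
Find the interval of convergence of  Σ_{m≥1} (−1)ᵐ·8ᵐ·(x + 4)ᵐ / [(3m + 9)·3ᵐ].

Apply the ratio test: |a_{m+1}| / |a_m| = [(3m + 9)/(3(m+1) + 9)] · 8/3, which tends to 8/3 as m → ∞.
Thus R = 1/(8/3) = 3/8.
Check x = -29/8: the terms alternate in sign and decrease monotonically to 0 in absolute value (size ~ c/m), so the alternating series test gives convergence.
At x = -35/8: the terms behave like c/m; limit comparison with the harmonic series gives divergence.

(-35/8, -29/8]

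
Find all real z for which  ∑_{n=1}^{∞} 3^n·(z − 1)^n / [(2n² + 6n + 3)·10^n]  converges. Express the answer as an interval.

Apply the ratio test: |a_{n+1}| / |a_n| = [(2n² + 6n + 3)/(2(n+1)² + 6(n+1) + 3)] · 3/10, which tends to 3/10 as n → ∞.
Thus R = 1/(3/10) = 10/3.
When z = 13/3, the terms are on the order of 1/n², so the series converges absolutely by comparison with the p-series (p = 2 > 1).
Endpoint z = -7/3: the terms are on the order of 1/n², so the series converges absolutely by comparison with the p-series (p = 2 > 1).

[-7/3, 13/3]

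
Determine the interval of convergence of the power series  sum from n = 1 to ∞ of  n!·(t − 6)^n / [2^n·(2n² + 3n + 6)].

{6}

The ratio of consecutive coefficients is (n+1) · 1/2 · (2n² + 3n + 6)/(2(n+1)² + 3(n+1) + 6) → ∞.
The ratio grows without bound, so the series diverges whenever (t − 6) ≠ 0; it converges only at t = 6. R = 0.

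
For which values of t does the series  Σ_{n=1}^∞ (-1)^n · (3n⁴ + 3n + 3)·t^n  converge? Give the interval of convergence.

Apply the ratio test: |a_{n+1}| / |a_n| = (3(n+1)⁴ + 3(n+1) + 3)/(3n⁴ + 3n + 3), which tends to 1 as n → ∞.
Convergence for |t| < 1, so R = 1.
Endpoint t = 1: the terms do not tend to 0, so the series diverges.
At t = -1: the n-th term does not approach 0; divergence by the term test.

(-1, 1)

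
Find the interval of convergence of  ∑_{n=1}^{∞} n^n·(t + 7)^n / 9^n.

{-7}

Applying the root test, |a_n|^(1/n) = n/9 → ∞.
Since the n-th root of |a_n| is unbounded, the series converges only at t = -7; R = 0.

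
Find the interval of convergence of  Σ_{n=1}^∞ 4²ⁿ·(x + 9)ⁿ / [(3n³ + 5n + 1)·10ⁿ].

[-77/8, -67/8]

The ratio of consecutive coefficients is [(3n³ + 5n + 1)/(3(n+1)³ + 5(n+1) + 1)] · 16/10 → 8/5.
Thus R = 1/(8/5) = 5/8.
Endpoint x = -67/8: the series is dominated by a constant times Σ 1/n³, which converges (p = 3 > 1).
Check x = -77/8: the series is dominated by a constant times Σ 1/n³, which converges (p = 3 > 1).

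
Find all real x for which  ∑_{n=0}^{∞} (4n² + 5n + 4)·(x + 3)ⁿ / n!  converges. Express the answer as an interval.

Ratio test: |a_{n+1}/a_n| = (4(n+1)² + 5(n+1) + 4)/(4n² + 5n + 4) · 1/(n+1) → 0 as n → ∞.
The ratio tends to 0 regardless of x, hence R = ∞.

(−∞, ∞)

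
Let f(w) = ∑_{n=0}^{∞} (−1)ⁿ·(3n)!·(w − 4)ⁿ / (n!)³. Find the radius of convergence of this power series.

The ratio of consecutive coefficients is (3n+1)·(3n+2)·(3n+3)/(n+1)³ → 27.
The series converges when 27 · |w − 4| < 1, giving R = 1/27.

R = 1/27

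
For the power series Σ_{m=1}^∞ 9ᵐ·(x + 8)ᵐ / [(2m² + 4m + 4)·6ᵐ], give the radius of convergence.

The ratio of consecutive coefficients is [(2m² + 4m + 4)/(2(m+1)² + 4(m+1) + 4)] · 9/6 → 3/2.
Convergence for |x + 8| · 3/2 < 1, i.e. |x + 8| < 2/3. So R = 2/3.

R = 2/3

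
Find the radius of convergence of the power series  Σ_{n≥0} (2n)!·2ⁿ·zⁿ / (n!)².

R = 1/8

The ratio of consecutive coefficients is (2n+1)·(2n+2)/(n+1)² · 2 → 8.
Thus R = 1/(8) = 1/8.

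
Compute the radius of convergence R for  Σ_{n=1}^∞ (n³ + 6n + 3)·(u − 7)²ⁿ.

Ratio test: |a_{n+1}/a_n| = ((n+1)³ + 6(n+1) + 3)/(n³ + 6n + 3) → 1 as n → ∞.
Since the exponent of (u − 7) increases by 2 each term, convergence requires |u − 7|² < 1, hence R = 1.

R = 1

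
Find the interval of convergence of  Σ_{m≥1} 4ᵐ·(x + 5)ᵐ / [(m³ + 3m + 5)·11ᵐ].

[-31/4, -9/4]

By the ratio test, |a_{m+1}/a_m| = [(m³ + 3m + 5)/((m+1)³ + 3(m+1) + 5)] · 4/11 → 4/11.
Hence the series converges for |x + 5| < 1/(4/11) = 11/4, so the radius of convergence is 11/4.
Endpoint x = -9/4: absolute convergence follows by limit comparison with Σ 1/m³.
When x = -31/4, the terms are on the order of 1/m³, so the series converges absolutely by comparison with the p-series (p = 3 > 1).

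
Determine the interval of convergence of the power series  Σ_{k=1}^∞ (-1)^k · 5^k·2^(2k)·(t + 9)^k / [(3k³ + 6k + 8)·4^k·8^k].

Apply the ratio test: |a_{k+1}| / |a_k| = [(3k³ + 6k + 8)/(3(k+1)³ + 6(k+1) + 8)] · 5·4/(4·8), which tends to 5/8 as k → ∞.
The series converges when 5/8 · |t + 9| < 1, giving R = 8/5.
At t = -37/5: the series is dominated by a constant times Σ 1/k³, which converges (p = 3 > 1).
Check t = -53/5: the series is dominated by a constant times Σ 1/k³, which converges (p = 3 > 1).

[-53/5, -37/5]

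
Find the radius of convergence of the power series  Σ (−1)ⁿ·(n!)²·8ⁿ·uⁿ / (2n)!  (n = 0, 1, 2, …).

The ratio of consecutive coefficients is (n+1)²/[(2n+1)·(2n+2)] · 8 → 2.
Hence the series converges for |u| < 1/(2) = 1/2, so the radius of convergence is 1/2.

R = 1/2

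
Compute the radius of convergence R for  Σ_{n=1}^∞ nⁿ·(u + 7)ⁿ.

Applying the root test, |a_n|^(1/n) = n → ∞.
Since the n-th root of |a_n| is unbounded, the series converges only at u = -7; R = 0.

R = 0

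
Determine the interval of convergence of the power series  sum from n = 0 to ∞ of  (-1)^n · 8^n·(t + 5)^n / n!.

The ratio of consecutive coefficients is 8 · 1/(n+1) → 0.
The ratio tends to 0 regardless of t, hence R = ∞.

(−∞, ∞)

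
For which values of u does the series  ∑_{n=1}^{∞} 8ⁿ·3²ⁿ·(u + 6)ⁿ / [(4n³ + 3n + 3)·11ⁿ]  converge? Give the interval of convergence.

Apply the ratio test: |a_{n+1}| / |a_n| = [(4n³ + 3n + 3)/(4(n+1)³ + 3(n+1) + 3)] · 8·9/11, which tends to 72/11 as n → ∞.
Convergence for |u + 6| · 72/11 < 1, i.e. |u + 6| < 11/72. So R = 11/72.
At u = -421/72: the terms are on the order of 1/n³, so the series converges absolutely by comparison with the p-series (p = 3 > 1).
Endpoint u = -443/72: the series is dominated by a constant times Σ 1/n³, which converges (p = 3 > 1).

[-443/72, -421/72]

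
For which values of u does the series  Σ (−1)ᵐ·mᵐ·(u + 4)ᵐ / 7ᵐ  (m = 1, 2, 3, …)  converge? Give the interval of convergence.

{-4}

Applying the root test, |a_m|^(1/m) = m/7 → ∞.
Since the m-th root of |a_m| is unbounded, the series converges only at u = -4; R = 0.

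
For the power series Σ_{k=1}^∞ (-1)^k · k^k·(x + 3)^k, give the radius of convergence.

By the Cauchy root test, |a_k|^(1/k) = k → ∞.
The root grows without bound, so R = 0 (convergence only at x = -3).

R = 0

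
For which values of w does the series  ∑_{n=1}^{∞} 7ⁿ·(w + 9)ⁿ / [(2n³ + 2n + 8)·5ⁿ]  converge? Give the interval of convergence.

[-68/7, -58/7]

The ratio of consecutive coefficients is [(2n³ + 2n + 8)/(2(n+1)³ + 2(n+1) + 8)] · 7/5 → 7/5.
Convergence for |w + 9| · 7/5 < 1, i.e. |w + 9| < 5/7. So R = 5/7.
When w = -58/7, absolute convergence follows by limit comparison with Σ 1/n³.
Check w = -68/7: the series is dominated by a constant times Σ 1/n³, which converges (p = 3 > 1).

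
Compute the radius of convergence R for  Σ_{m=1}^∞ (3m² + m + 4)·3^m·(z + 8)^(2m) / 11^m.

R = √33/3

The ratio of consecutive coefficients is [(3(m+1)² + (m+1) + 4)/(3m² + m + 4)] · 3/11 → 3/11.
Successive powers of (z + 8) differ by 2, so the series converges when |z + 8|² · 3/11 < 1, i.e. |z + 8| < √(11/3). So R = √33/3.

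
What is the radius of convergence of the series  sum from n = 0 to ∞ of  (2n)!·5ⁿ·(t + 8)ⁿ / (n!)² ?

R = 1/20

Apply the ratio test: |a_{n+1}| / |a_n| = (2n+1)·(2n+2)/(n+1)² · 5, which tends to 20 as n → ∞.
Convergence for |t + 8| · 20 < 1, i.e. |t + 8| < 1/20. So R = 1/20.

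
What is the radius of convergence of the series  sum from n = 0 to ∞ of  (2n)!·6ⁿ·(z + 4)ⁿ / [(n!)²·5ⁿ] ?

R = 5/24

The ratio of consecutive coefficients is (2n+1)·(2n+2)/(n+1)² · 6/5 → 24/5.
The series converges when 24/5 · |z + 4| < 1, giving R = 5/24.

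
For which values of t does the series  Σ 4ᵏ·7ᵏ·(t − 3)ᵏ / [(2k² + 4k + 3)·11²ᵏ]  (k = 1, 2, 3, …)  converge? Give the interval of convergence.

By the ratio test, |a_{k+1}/a_k| = [(2k² + 4k + 3)/(2(k+1)² + 4(k+1) + 3)] · 4·7/121 → 28/121.
Hence the series converges for |t − 3| < 1/(28/121) = 121/28, so the radius of convergence is 121/28.
At t = 205/28: the terms are on the order of 1/k², so the series converges absolutely by comparison with the p-series (p = 2 > 1).
Endpoint t = -37/28: the terms are on the order of 1/k², so the series converges absolutely by comparison with the p-series (p = 2 > 1).

[-37/28, 205/28]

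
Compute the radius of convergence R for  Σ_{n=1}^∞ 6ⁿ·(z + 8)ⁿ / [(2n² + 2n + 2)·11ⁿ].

R = 11/6

Apply the ratio test: |a_{n+1}| / |a_n| = [(2n² + 2n + 2)/(2(n+1)² + 2(n+1) + 2)] · 6/11, which tends to 6/11 as n → ∞.
Thus R = 1/(6/11) = 11/6.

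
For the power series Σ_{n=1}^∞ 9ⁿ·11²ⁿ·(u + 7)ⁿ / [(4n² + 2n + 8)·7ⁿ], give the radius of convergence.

R = 7/1089

Apply the ratio test: |a_{n+1}| / |a_n| = [(4n² + 2n + 8)/(4(n+1)² + 2(n+1) + 8)] · 9·121/7, which tends to 1089/7 as n → ∞.
Hence the series converges for |u + 7| < 1/(1089/7) = 7/1089, so the radius of convergence is 7/1089.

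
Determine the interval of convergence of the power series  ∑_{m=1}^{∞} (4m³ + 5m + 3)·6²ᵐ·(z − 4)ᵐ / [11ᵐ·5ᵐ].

The ratio of consecutive coefficients is [(4(m+1)³ + 5(m+1) + 3)/(4m³ + 5m + 3)] · 36/(11·5) → 36/55.
Convergence for |z − 4| · 36/55 < 1, i.e. |z − 4| < 55/36. So R = 55/36.
Check z = 199/36: the m-th term does not approach 0; divergence by the term test.
At z = 89/36: the terms have absolute value of order m³, which does not tend to 0, so the series diverges by the divergence test.

(89/36, 199/36)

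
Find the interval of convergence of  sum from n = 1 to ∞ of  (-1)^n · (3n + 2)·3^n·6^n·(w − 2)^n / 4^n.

Ratio test: |a_{n+1}/a_n| = [(3(n+1) + 2)/(3n + 2)] · 3·6/4 → 9/2 as n → ∞.
Convergence for |w − 2| · 9/2 < 1, i.e. |w − 2| < 2/9. So R = 2/9.
Check w = 20/9: the terms do not tend to 0, so the series diverges.
Endpoint w = 16/9: the n-th term does not approach 0; divergence by the term test.

(16/9, 20/9)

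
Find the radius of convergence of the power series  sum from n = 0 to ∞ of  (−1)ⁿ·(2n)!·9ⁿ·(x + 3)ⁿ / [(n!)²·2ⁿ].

R = 1/18

Apply the ratio test: |a_{n+1}| / |a_n| = (2n+1)·(2n+2)/(n+1)² · 9/2, which tends to 18 as n → ∞.
Hence the series converges for |x + 3| < 1/(18) = 1/18, so the radius of convergence is 1/18.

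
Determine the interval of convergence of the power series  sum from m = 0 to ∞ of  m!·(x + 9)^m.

{-9}

Apply the ratio test: |a_{m+1}| / |a_m| = (m+1), which tends to ∞ as m → ∞.
The ratio grows without bound, so the series diverges whenever (x + 9) ≠ 0; it converges only at x = -9. R = 0.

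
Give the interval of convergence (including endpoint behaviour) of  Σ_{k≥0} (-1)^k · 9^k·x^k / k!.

(−∞, ∞)

By the ratio test, |a_{k+1}/a_k| = 9 · 1/(k+1) → 0.
Since the limit is 0 < 1 for every x, the series converges on all of ℝ and R = ∞.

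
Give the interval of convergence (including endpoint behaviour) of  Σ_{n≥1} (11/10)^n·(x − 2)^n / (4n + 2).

By the ratio test, |a_{n+1}/a_n| = [(4n + 2)/(4(n+1) + 2)] · 11/10 → 11/10.
Convergence for |x − 2| · 11/10 < 1, i.e. |x − 2| < 10/11. So R = 10/11.
Endpoint x = 32/11: the terms behave like c/n; limit comparison with the harmonic series gives divergence.
Check x = 12/11: the terms alternate in sign and decrease monotonically to 0 in absolute value (size ~ c/n), so the alternating series test gives convergence.

[12/11, 32/11)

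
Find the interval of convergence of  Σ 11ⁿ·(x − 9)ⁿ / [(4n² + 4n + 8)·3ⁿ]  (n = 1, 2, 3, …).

Ratio test: |a_{n+1}/a_n| = [(4n² + 4n + 8)/(4(n+1)² + 4(n+1) + 8)] · 11/3 → 11/3 as n → ∞.
Thus R = 1/(11/3) = 3/11.
At x = 102/11: absolute convergence follows by limit comparison with Σ 1/n².
Endpoint x = 96/11: absolute convergence follows by limit comparison with Σ 1/n².

[96/11, 102/11]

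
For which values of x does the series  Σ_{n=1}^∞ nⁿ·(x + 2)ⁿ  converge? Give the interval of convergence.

{-2}

By the Cauchy root test, |a_n|^(1/n) = n → ∞.
Since the n-th root of |a_n| is unbounded, the series converges only at x = -2; R = 0.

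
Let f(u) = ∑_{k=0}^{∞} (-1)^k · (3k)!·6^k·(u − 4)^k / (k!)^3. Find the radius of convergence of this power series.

The ratio of consecutive coefficients is (3k+1)·(3k+2)·(3k+3)/(k+1)³ · 6 → 162.
Hence the series converges for |u − 4| < 1/(162) = 1/162, so the radius of convergence is 1/162.

R = 1/162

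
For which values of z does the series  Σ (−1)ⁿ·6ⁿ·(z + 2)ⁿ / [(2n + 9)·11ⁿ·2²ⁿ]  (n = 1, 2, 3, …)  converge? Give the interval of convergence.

Ratio test: |a_{n+1}/a_n| = [(2n + 9)/(2(n+1) + 9)] · 6/(11·4) → 3/22 as n → ∞.
The series converges when 3/22 · |z + 2| < 1, giving R = 22/3.
Endpoint z = 16/3: convergence follows from the alternating series test (terms decrease monotonically to 0).
At z = -28/3: the terms are asymptotic to a nonzero constant times 1/n, so the series diverges by limit comparison with Σ 1/n.

(-28/3, 16/3]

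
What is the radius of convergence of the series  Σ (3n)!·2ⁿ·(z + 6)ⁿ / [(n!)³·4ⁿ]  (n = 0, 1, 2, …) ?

Ratio test: |a_{n+1}/a_n| = (3n+1)·(3n+2)·(3n+3)/(n+1)³ · 2/4 → 27/2 as n → ∞.
Thus R = 1/(27/2) = 2/27.

R = 2/27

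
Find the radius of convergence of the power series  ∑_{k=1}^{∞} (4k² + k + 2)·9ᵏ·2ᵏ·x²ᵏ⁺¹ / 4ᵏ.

Ratio test: |a_{k+1}/a_k| = [(4(k+1)² + (k+1) + 2)/(4k² + k + 2)] · 9·2/4 → 9/2 as k → ∞.
Successive powers of x differ by 2, so the series converges when |x|² · 9/2 < 1, i.e. |x| < √(2/9). So R = √2/3.

R = √2/3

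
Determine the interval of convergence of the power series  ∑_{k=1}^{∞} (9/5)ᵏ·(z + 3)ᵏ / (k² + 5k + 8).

[-32/9, -22/9]

By the ratio test, |a_{k+1}/a_k| = [(k² + 5k + 8)/((k+1)² + 5(k+1) + 8)] · 9/5 → 9/5.
Thus R = 1/(9/5) = 5/9.
Endpoint z = -22/9: the series is dominated by a constant times Σ 1/k², which converges (p = 2 > 1).
At z = -32/9: absolute convergence follows by limit comparison with Σ 1/k².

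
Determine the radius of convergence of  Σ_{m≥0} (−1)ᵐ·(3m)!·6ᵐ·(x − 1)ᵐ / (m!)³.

The ratio of consecutive coefficients is (3m+1)·(3m+2)·(3m+3)/(m+1)³ · 6 → 162.
Thus R = 1/(162) = 1/162.

R = 1/162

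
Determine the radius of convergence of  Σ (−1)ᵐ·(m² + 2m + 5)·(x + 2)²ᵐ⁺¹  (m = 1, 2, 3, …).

R = 1

Ratio test: |a_{m+1}/a_m| = ((m+1)² + 2(m+1) + 5)/(m² + 2m + 5) → 1 as m → ∞.
Since the exponent of (x + 2) increases by 2 each term, convergence requires |x + 2|² < 1, hence R = 1.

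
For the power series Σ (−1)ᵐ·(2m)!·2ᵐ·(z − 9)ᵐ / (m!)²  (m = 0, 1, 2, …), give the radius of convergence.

Apply the ratio test: |a_{m+1}| / |a_m| = (2m+1)·(2m+2)/(m+1)² · 2, which tends to 8 as m → ∞.
The series converges when 8 · |z − 9| < 1, giving R = 1/8.

R = 1/8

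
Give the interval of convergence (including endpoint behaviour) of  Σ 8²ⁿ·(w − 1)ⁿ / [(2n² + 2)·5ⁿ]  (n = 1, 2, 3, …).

[59/64, 69/64]

Ratio test: |a_{n+1}/a_n| = [(2n² + 2)/(2(n+1)² + 2)] · 64/5 → 64/5 as n → ∞.
The series converges when 64/5 · |w − 1| < 1, giving R = 5/64.
Check w = 69/64: the terms are on the order of 1/n², so the series converges absolutely by comparison with the p-series (p = 2 > 1).
At w = 59/64: the terms are on the order of 1/n², so the series converges absolutely by comparison with the p-series (p = 2 > 1).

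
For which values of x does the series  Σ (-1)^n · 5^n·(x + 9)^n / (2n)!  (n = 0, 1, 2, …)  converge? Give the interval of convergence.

The ratio of consecutive coefficients is 5 · 1/[(2n+1)·(2n+2)] → 0.
The limit is 0, so the series converges for all x; R = ∞.

(−∞, ∞)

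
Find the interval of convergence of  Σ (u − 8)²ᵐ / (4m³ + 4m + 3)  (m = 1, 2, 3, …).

Apply the ratio test: |a_{m+1}| / |a_m| = (4m³ + 4m + 3)/(4(m+1)³ + 4(m+1) + 3), which tends to 1 as m → ∞.
Writing y = (u − 8)², the series in y has radius 1, so |u − 8| < √(1) = 1 and R = 1.
When u = 9, the terms are on the order of 1/m³, so the series converges absolutely by comparison with the p-series (p = 3 > 1).
Endpoint u = 7: absolute convergence follows by limit comparison with Σ 1/m³.

[7, 9]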